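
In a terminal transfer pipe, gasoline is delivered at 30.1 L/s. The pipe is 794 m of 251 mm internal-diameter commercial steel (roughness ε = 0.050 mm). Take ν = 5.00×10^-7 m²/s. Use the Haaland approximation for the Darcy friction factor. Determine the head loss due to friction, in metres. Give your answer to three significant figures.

h_f ≈ 0.956 m

V = 4Q/(πD²) = 4·0.0301/(π·0.251²) = 0.6083 m/s
Re = VD/ν = 0.6083·0.251/5.00×10^-7 = 3.05×10^5 → turbulent
ε/D = 0.050/251 = 1.99×10^-4
Haaland: f = 0.01602
h_f = f(L/D)V²/(2g) = 0.01602·(794/0.251)·0.6083²/(2·9.81) = 0.9560 m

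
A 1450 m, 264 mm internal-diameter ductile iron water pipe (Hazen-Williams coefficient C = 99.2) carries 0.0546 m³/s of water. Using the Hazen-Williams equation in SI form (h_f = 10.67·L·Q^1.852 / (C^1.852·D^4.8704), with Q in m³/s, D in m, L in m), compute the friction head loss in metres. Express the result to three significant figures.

h_f = 10.67·1450·0.0546^1.852 / (99.2^1.852·0.264^4.8704) = 9.339 m

h_f ≈ 9.34 m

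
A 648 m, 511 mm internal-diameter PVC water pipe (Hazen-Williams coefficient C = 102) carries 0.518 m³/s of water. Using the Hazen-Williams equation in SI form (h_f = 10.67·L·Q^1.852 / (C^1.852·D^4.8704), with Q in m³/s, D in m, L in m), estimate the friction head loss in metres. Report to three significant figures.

h_f ≈ 10.3 m

h_f = 10.67·648·0.518^1.852 / (102^1.852·0.511^4.8704) = 10.25 m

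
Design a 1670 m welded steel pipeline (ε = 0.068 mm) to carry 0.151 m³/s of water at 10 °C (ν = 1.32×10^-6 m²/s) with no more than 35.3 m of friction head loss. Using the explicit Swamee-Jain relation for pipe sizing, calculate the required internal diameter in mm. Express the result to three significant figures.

D ≈ 273 mm

Swamee-Jain (Type III): D = 0.66·[ε^1.25·(LQ²/(gh_f))^4.75 + ν·Q^9.4·(L/(gh_f))^5.2]^0.04
LQ²/(gh_f) = 0.1100; L/(gh_f) = 4.823
Term 1 = ε^1.25·(…)^4.75 = 1.72×10^-10; Term 2 = ν·Q^9.4·(…)^5.2 = 9.04×10^-11
D = 0.66·(1.72×10^-10 + 9.04×10^-11)^0.04 = 0.2731 m = 273 mm
Check: V = 2.58 m/s, Re = 5.33×10^5, f = 0.01587, h_f = 32.9 m ≈ 35.3 m ✓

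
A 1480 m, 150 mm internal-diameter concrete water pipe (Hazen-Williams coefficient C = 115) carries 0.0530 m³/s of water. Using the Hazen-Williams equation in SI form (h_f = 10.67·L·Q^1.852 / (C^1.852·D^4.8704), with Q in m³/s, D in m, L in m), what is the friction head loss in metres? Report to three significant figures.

h_f ≈ 108 m

h_f = 10.67·1480·0.0530^1.852 / (115^1.852·0.150^4.8704) = 107.7 m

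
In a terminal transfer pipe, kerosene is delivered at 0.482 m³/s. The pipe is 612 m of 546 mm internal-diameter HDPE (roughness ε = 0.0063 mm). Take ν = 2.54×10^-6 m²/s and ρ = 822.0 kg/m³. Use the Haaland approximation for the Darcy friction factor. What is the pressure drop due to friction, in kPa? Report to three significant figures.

Δp ≈ 26.3 kPa

V = 4Q/(πD²) = 4·0.482/(π·0.546²) = 2.059 m/s
Re = VD/ν = 2.059·0.546/2.54×10^-6 = 4.43×10^5 → turbulent
ε/D = 0.0063/546 = 1.15×10^-5
Haaland: f = 0.01347
h_f = f(L/D)V²/(2g) = 0.01347·(612/0.546)·2.059²/(2·9.81) = 3.262 m
Δp = ρg·h_f = 822.0·9.81·3.262 = 26.31 kPa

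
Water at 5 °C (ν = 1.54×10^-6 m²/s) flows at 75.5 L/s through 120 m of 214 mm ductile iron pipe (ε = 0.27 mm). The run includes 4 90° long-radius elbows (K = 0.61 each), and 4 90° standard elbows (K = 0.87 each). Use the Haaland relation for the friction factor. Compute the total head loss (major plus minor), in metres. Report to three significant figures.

H_L ≈ 4.05 m

V = 4Q/(πD²) = 2.099 m/s; V²/2g = 0.2246 m
Re = 2.92×10^5, ε/D = 0.00126 → f = 0.02158 (Haaland)
Major: h_f = f(L/D)·V²/2g = 0.02158·560.7·0.2246 = 2.718 m
Minor: ΣK = 5.92; h_m = ΣK·V²/2g = 1.329 m
Total H_L = 2.718 + 1.329 = 4.047 m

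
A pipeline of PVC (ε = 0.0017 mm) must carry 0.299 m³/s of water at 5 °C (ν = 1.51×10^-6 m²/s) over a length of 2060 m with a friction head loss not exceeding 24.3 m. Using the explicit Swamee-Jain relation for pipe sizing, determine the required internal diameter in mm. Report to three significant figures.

Swamee-Jain (Type III): D = 0.66·[ε^1.25·(LQ²/(gh_f))^4.75 + ν·Q^9.4·(L/(gh_f))^5.2]^0.04
LQ²/(gh_f) = 0.7726; L/(gh_f) = 8.642
Term 1 = ε^1.25·(…)^4.75 = 1.80×10^-8; Term 2 = ν·Q^9.4·(…)^5.2 = 1.32×10^-6
D = 0.66·(1.80×10^-8 + 1.32×10^-6)^0.04 = 0.3842 m = 384 mm
Check: V = 2.58 m/s, Re = 6.56×10^5, f = 0.01256, h_f = 22.8 m ≈ 24.3 m ✓

D ≈ 384 mm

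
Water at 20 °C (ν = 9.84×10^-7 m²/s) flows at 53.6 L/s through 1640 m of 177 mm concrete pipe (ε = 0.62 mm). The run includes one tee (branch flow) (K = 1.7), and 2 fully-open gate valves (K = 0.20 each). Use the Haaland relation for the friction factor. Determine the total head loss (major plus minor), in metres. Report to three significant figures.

V = 4Q/(πD²) = 2.178 m/s; V²/2g = 0.2419 m
Re = 3.92×10^5, ε/D = 0.00350 → f = 0.02768 (Haaland)
Major: h_f = f(L/D)·V²/2g = 0.02768·9266·0.2419 = 62.02 m
Minor: ΣK = 2.10; h_m = ΣK·V²/2g = 0.5079 m
Total H_L = 62.02 + 0.5079 = 62.53 m

H_L ≈ 62.5 m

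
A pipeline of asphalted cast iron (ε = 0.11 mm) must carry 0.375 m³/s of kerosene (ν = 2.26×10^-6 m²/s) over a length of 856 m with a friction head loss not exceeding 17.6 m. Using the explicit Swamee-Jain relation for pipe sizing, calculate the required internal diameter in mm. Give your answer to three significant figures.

D ≈ 397 mm

Swamee-Jain (Type III): D = 0.66·[ε^1.25·(LQ²/(gh_f))^4.75 + ν·Q^9.4·(L/(gh_f))^5.2]^0.04
LQ²/(gh_f) = 0.6972; L/(gh_f) = 4.958
Term 1 = ε^1.25·(…)^4.75 = 2.03×10^-6; Term 2 = ν·Q^9.4·(…)^5.2 = 9.24×10^-7
D = 0.66·(2.03×10^-6 + 9.24×10^-7)^0.04 = 0.3966 m = 397 mm
Check: V = 3.04 m/s, Re = 5.33×10^5, f = 0.01612, h_f = 16.3 m ≈ 17.6 m ✓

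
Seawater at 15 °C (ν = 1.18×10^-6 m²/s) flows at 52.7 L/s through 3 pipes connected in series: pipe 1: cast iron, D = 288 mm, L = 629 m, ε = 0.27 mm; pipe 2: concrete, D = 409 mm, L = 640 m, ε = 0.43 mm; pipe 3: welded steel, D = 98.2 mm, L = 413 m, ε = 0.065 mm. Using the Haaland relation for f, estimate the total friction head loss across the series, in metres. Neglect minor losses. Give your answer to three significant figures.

Pipe 1: V = 0.8090 m/s, Re = 1.97×10^5, ε/D = 9.38×10^-4, f = 0.02067, h_1 = f(L/D)V²/2g = 1.506 m
Pipe 2: V = 0.4011 m/s, Re = 1.39×10^5, ε/D = 0.00105, f = 0.02158, h_2 = f(L/D)V²/2g = 0.2770 m
Pipe 3: V = 6.958 m/s, Re = 5.79×10^5, ε/D = 6.62×10^-4, f = 0.01844, h_3 = f(L/D)V²/2g = 191.4 m
Series → Q common, losses add: H = Σh = 193.2 m

H ≈ 193 m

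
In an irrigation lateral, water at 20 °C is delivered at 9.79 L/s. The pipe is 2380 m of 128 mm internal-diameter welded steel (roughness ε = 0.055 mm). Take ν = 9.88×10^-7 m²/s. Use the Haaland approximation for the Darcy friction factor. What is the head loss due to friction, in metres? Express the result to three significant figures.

h_f ≈ 10.9 m

V = 4Q/(πD²) = 4·0.00979/(π·0.128²) = 0.7608 m/s
Re = VD/ν = 0.7608·0.128/9.88×10^-7 = 9.86×10^4 → turbulent
ε/D = 0.055/128 = 4.30×10^-4
Haaland: f = 0.01981
h_f = f(L/D)V²/(2g) = 0.01981·(2380/0.128)·0.7608²/(2·9.81) = 10.87 m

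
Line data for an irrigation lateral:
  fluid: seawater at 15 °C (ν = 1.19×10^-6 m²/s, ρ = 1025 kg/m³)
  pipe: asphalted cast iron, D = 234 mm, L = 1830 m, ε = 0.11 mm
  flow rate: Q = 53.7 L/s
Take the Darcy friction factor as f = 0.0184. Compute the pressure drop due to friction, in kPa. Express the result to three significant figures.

Δp ≈ 115 kPa

V = 4Q/(πD²) = 4·0.0537/(π·0.234²) = 1.249 m/s
h_f = f(L/D)V²/(2g) = 0.01840·(1830/0.234)·1.249²/(2·9.81) = 11.44 m
Δp = ρg·h_f = 1025·9.81·11.44 = 115.0 kPa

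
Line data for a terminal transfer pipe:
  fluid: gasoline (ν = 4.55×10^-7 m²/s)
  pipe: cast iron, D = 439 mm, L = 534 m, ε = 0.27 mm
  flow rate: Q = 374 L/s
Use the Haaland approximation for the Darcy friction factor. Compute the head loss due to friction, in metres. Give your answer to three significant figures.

h_f ≈ 6.70 m

V = 4Q/(πD²) = 4·0.374/(π·0.439²) = 2.471 m/s
Re = VD/ν = 2.471·0.439/4.55×10^-7 = 2.38×10^6 → turbulent
ε/D = 0.27/439 = 6.15×10^-4
Haaland: f = 0.01770
h_f = f(L/D)V²/(2g) = 0.01770·(534/0.439)·2.471²/(2·9.81) = 6.700 m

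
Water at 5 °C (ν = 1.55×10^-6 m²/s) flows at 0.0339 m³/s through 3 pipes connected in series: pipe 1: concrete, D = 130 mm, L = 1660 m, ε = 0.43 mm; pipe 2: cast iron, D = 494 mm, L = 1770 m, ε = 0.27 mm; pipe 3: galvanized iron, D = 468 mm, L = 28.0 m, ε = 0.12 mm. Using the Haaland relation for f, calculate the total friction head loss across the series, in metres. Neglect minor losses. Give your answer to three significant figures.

H ≈ 117 m

Pipe 1: V = 2.554 m/s, Re = 2.14×10^5, ε/D = 0.00331, f = 0.02748, h_1 = f(L/D)V²/2g = 116.7 m
Pipe 2: V = 0.1769 m/s, Re = 5.64×10^4, ε/D = 5.47×10^-4, f = 0.02196, h_2 = f(L/D)V²/2g = 0.1255 m
Pipe 3: V = 0.1971 m/s, Re = 5.95×10^4, ε/D = 2.56×10^-4, f = 0.02079, h_3 = f(L/D)V²/2g = 0.002462 m
Series → Q common, losses add: H = Σh = 116.8 m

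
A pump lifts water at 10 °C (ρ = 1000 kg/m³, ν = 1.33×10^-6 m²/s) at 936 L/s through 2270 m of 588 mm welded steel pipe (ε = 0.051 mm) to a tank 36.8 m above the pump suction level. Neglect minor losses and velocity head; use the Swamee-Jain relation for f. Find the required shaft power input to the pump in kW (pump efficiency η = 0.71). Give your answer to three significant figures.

V = 4Q/(πD²) = 3.447 m/s; Re = 1.52×10^6; ε/D = 8.67×10^-5; f = 0.01287
h_f = f(L/D)V²/2g = 30.08 m
Total head H = z + h_f = 36.8 + 30.08 = 66.88 m
P_hyd = ρgQH = 1000·9.81·0.936·66.88 = 614.1 kW
P_shaft = P_hyd/η = 614.1/0.71 = 864.9 kW

P_shaft ≈ 865 kW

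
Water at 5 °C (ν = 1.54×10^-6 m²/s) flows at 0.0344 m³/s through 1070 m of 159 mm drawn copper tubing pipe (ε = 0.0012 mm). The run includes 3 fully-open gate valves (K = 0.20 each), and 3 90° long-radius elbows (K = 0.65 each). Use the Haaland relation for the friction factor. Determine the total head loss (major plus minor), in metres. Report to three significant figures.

H_L ≈ 16.7 m

V = 4Q/(πD²) = 1.733 m/s; V²/2g = 0.1530 m
Re = 1.79×10^5, ε/D = 7.55×10^-6 → f = 0.01588 (Haaland)
Major: h_f = f(L/D)·V²/2g = 0.01588·6730·0.1530 = 16.35 m
Minor: ΣK = 2.55; h_m = ΣK·V²/2g = 0.3901 m
Total H_L = 16.35 + 0.3901 = 16.74 m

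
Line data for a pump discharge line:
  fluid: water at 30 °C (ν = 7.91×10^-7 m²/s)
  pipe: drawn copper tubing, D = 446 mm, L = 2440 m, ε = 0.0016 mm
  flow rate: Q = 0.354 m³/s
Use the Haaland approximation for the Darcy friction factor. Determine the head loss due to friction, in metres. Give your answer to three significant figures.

h_f ≈ 16.0 m

V = 4Q/(πD²) = 4·0.354/(π·0.446²) = 2.266 m/s
Re = VD/ν = 2.266·0.446/7.91×10^-7 = 1.28×10^6 → turbulent
ε/D = 0.0016/446 = 3.59×10^-6
Haaland: f = 0.01119
h_f = f(L/D)V²/(2g) = 0.01119·(2440/0.446)·2.266²/(2·9.81) = 16.03 m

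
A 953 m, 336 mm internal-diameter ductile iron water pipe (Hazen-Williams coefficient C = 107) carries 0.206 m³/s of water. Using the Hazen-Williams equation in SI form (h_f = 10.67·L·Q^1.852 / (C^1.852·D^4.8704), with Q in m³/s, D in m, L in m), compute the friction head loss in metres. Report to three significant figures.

h_f ≈ 19.3 m

h_f = 10.67·953·0.206^1.852 / (107^1.852·0.336^4.8704) = 19.28 m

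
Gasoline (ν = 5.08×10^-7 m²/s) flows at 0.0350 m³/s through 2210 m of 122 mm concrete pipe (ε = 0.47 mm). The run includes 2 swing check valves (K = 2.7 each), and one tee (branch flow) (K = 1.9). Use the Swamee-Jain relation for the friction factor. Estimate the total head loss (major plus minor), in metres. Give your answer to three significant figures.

V = 4Q/(πD²) = 2.994 m/s; V²/2g = 0.4569 m
Re = 7.19×10^5, ε/D = 0.00385 → f = 0.02835 (Swamee-Jain)
Major: h_f = f(L/D)·V²/2g = 0.02835·18115·0.4569 = 234.6 m
Minor: ΣK = 7.30; h_m = ΣK·V²/2g = 3.335 m
Total H_L = 234.6 + 3.335 = 237.9 m

H_L ≈ 238 m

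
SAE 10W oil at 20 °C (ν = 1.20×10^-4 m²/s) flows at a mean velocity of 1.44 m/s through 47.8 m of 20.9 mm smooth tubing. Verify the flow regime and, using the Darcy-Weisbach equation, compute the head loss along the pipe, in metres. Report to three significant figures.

Re = VD/ν = 1.44·0.02090/1.20×10^-4 = 251 → laminar (Re < 2300)
f = 64/Re = 0.2552
h_f = f(L/D)V²/(2g) = 0.2552·(47.8/0.02090)·1.44²/(2·9.81) = 61.68 m

h_f ≈ 61.7 m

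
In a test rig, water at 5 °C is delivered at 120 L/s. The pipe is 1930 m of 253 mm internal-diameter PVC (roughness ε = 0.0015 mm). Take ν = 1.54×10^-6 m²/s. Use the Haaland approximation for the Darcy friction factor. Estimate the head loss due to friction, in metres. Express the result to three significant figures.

h_f ≈ 30.4 m

V = 4Q/(πD²) = 4·0.120/(π·0.253²) = 2.387 m/s
Re = VD/ν = 2.387·0.253/1.54×10^-6 = 3.92×10^5 → turbulent
ε/D = 0.0015/253 = 5.93×10^-6
Haaland: f = 0.01370
h_f = f(L/D)V²/(2g) = 0.01370·(1930/0.253)·2.387²/(2·9.81) = 30.36 m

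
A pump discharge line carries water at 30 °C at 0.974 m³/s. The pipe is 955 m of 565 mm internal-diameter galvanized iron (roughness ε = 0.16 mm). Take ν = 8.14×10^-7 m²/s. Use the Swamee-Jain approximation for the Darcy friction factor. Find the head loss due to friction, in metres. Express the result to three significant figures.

V = 4Q/(πD²) = 4·0.974/(π·0.565²) = 3.885 m/s
Re = VD/ν = 3.885·0.565/8.14×10^-7 = 2.70×10^6 → turbulent
ε/D = 0.16/565 = 2.83×10^-4
Swamee-Jain: f = 0.01512
h_f = f(L/D)V²/(2g) = 0.01512·(955/0.565)·3.885²/(2·9.81) = 19.66 m

h_f ≈ 19.7 m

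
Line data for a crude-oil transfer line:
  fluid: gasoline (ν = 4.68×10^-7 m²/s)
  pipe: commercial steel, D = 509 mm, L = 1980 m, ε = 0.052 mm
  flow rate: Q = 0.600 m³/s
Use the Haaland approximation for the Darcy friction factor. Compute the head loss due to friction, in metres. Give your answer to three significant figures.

V = 4Q/(πD²) = 4·0.600/(π·0.509²) = 2.949 m/s
Re = VD/ν = 2.949·0.509/4.68×10^-7 = 3.21×10^6 → turbulent
ε/D = 0.052/509 = 1.02×10^-4
Haaland: f = 0.01252
h_f = f(L/D)V²/(2g) = 0.01252·(1980/0.509)·2.949²/(2·9.81) = 21.59 m

h_f ≈ 21.6 m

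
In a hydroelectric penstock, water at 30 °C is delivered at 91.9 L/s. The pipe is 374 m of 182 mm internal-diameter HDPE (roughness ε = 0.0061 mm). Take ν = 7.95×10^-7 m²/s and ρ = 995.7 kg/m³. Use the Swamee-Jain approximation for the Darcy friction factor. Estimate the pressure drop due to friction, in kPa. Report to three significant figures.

Δp ≈ 162 kPa

V = 4Q/(πD²) = 4·0.0919/(π·0.182²) = 3.533 m/s
Re = VD/ν = 3.533·0.182/7.95×10^-7 = 8.09×10^5 → turbulent
ε/D = 0.0061/182 = 3.35×10^-5
Swamee-Jain: f = 0.01271
h_f = f(L/D)V²/(2g) = 0.01271·(374/0.182)·3.533²/(2·9.81) = 16.61 m
Δp = ρg·h_f = 995.7·9.81·16.61 = 162.3 kPa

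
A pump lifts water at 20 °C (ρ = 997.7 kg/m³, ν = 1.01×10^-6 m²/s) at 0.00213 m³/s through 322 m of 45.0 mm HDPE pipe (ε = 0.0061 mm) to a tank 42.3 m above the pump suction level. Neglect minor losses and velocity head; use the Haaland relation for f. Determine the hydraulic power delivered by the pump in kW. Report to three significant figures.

V = 4Q/(πD²) = 1.339 m/s; Re = 5.97×10^4; ε/D = 1.36×10^-4; f = 0.02035
h_f = f(L/D)V²/2g = 13.31 m
Total head H = z + h_f = 42.3 + 13.31 = 55.61 m
P_hyd = ρgQH = 997.7·9.81·0.00213·55.61 = 1.159 kW

P_hyd ≈ 1.16 kW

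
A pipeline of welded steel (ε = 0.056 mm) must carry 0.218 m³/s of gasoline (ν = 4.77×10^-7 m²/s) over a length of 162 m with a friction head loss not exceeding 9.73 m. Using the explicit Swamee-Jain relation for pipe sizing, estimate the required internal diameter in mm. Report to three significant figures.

D ≈ 252 mm

Swamee-Jain (Type III): D = 0.66·[ε^1.25·(LQ²/(gh_f))^4.75 + ν·Q^9.4·(L/(gh_f))^5.2]^0.04
LQ²/(gh_f) = 0.08066; L/(gh_f) = 1.697
Term 1 = ε^1.25·(…)^4.75 = 3.10×10^-11; Term 2 = ν·Q^9.4·(…)^5.2 = 4.51×10^-12
D = 0.66·(3.10×10^-11 + 4.51×10^-12)^0.04 = 0.2521 m = 252 mm
Check: V = 4.37 m/s, Re = 2.31×10^6, f = 0.01452, h_f = 9.07 m ≈ 9.73 m ✓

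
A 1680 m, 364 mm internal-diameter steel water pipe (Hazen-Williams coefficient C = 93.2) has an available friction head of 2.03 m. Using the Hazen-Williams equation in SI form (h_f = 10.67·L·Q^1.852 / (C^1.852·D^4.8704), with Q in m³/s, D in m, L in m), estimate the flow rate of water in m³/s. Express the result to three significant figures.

Rearranging: Q = [h_f·C^1.852·D^4.8704 / (10.67·L)]^(1/1.852)
Q = [2.03·93.2^1.852·0.364^4.8704 / (10.67·1680)]^0.540 = 0.04837 m³/s

Q ≈ 0.0484 m³/s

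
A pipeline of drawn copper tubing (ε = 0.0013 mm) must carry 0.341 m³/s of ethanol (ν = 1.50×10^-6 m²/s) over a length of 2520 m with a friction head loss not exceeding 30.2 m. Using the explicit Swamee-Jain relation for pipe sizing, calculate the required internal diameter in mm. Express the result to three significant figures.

Swamee-Jain (Type III): D = 0.66·[ε^1.25·(LQ²/(gh_f))^4.75 + ν·Q^9.4·(L/(gh_f))^5.2]^0.04
LQ²/(gh_f) = 0.9891; L/(gh_f) = 8.506
Term 1 = ε^1.25·(…)^4.75 = 4.17×10^-8; Term 2 = ν·Q^9.4·(…)^5.2 = 4.15×10^-6
D = 0.66·(4.17×10^-8 + 4.15×10^-6)^0.04 = 0.4022 m = 402 mm
Check: V = 2.68 m/s, Re = 7.20×10^5, f = 0.01234, h_f = 28.4 m ≈ 30.2 m ✓

D ≈ 402 mm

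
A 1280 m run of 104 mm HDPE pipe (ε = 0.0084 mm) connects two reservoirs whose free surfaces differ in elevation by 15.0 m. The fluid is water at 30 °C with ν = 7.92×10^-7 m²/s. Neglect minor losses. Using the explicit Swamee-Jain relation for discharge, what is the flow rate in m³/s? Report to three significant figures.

Swamee-Jain (Type II): Q = -0.965·√(gD⁵h_f/L)·ln[ε/(3.7D) + √(3.17ν²L/(gD³h_f))]
√(gD⁵h_f/L) = √(9.81·0.104⁵·15.0/1280) = 0.001183
ε/(3.7D) = 2.18×10^-5; √(3.17ν²L/(gD³h_f)) = 1.24×10^-4
Q = -0.965·0.001183·ln(1.458×10^-4) = 0.01008 m³/s
Check: V = 1.19 m/s, Re = 1.56×10^5, f = 0.01693, h_f = 15.0 m ≈ 15.0 m ✓

Q ≈ 0.0101 m³/s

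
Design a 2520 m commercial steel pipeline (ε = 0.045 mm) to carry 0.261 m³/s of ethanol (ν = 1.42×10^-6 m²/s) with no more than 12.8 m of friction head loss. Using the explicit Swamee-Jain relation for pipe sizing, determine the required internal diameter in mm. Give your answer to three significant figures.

D ≈ 442 mm

Swamee-Jain (Type III): D = 0.66·[ε^1.25·(LQ²/(gh_f))^4.75 + ν·Q^9.4·(L/(gh_f))^5.2]^0.04
LQ²/(gh_f) = 1.367; L/(gh_f) = 20.07
Term 1 = ε^1.25·(…)^4.75 = 1.63×10^-5; Term 2 = ν·Q^9.4·(…)^5.2 = 2.77×10^-5
D = 0.66·(1.63×10^-5 + 2.77×10^-5)^0.04 = 0.4418 m = 442 mm
Check: V = 1.70 m/s, Re = 5.30×10^5, f = 0.01439, h_f = 12.1 m ≈ 12.8 m ✓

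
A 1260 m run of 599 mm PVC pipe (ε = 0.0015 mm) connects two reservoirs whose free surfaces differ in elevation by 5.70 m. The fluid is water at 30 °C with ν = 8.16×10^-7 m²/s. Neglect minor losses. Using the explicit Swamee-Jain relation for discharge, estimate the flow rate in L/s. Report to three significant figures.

Swamee-Jain (Type II): Q = -0.965·√(gD⁵h_f/L)·ln[ε/(3.7D) + √(3.17ν²L/(gD³h_f))]
√(gD⁵h_f/L) = √(9.81·0.599⁵·5.70/1260) = 0.05850
ε/(3.7D) = 6.77×10^-7; √(3.17ν²L/(gD³h_f)) = 1.49×10^-5
Q = -0.965·0.05850·ln(1.555×10^-5) = 0.6250 m³/s
Check: V = 2.22 m/s, Re = 1.63×10^6, f = 0.01080, h_f = 5.69 m ≈ 5.70 m ✓

Q ≈ 625 L/s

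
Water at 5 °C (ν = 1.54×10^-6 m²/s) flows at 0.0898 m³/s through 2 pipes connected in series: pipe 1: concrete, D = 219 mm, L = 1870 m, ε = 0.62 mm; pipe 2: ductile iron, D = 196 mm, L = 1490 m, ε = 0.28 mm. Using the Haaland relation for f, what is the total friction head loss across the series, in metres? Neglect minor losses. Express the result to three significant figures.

Pipe 1: V = 2.384 m/s, Re = 3.39×10^5, ε/D = 0.00283, f = 0.02617, h_1 = f(L/D)V²/2g = 64.72 m
Pipe 2: V = 2.976 m/s, Re = 3.79×10^5, ε/D = 0.00143, f = 0.02203, h_2 = f(L/D)V²/2g = 75.63 m
Series → Q common, losses add: H = Σh = 140.4 m

H ≈ 140 m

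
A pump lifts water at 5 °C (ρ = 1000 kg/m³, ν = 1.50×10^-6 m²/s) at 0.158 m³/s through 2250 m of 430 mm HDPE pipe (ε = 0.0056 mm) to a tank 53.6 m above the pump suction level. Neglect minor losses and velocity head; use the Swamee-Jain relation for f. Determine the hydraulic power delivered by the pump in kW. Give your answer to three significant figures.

V = 4Q/(πD²) = 1.088 m/s; Re = 3.12×10^5; ε/D = 1.30×10^-5; f = 0.01443
h_f = f(L/D)V²/2g = 4.554 m
Total head H = z + h_f = 53.6 + 4.554 = 58.15 m
P_hyd = ρgQH = 1000·9.81·0.158·58.15 = 90.14 kW

P_hyd ≈ 90.1 kW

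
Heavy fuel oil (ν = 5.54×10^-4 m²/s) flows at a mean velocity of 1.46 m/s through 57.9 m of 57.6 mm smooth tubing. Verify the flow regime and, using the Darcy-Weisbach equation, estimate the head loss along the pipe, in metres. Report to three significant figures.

h_f ≈ 46.0 m

Re = VD/ν = 1.46·0.05760/5.54×10^-4 = 152 → laminar (Re < 2300)
f = 64/Re = 0.4216
h_f = f(L/D)V²/(2g) = 0.4216·(57.9/0.05760)·1.46²/(2·9.81) = 46.04 m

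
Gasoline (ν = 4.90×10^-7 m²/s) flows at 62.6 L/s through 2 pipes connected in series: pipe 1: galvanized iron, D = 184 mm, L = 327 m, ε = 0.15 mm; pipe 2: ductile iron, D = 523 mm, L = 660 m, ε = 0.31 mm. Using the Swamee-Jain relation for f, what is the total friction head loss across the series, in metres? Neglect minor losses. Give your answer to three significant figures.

H ≈ 9.74 m

Pipe 1: V = 2.354 m/s, Re = 8.84×10^5, ε/D = 8.15×10^-4, f = 0.01919, h_1 = f(L/D)V²/2g = 9.634 m
Pipe 2: V = 0.2914 m/s, Re = 3.11×10^5, ε/D = 5.93×10^-4, f = 0.01880, h_2 = f(L/D)V²/2g = 0.1027 m
Series → Q common, losses add: H = Σh = 9.737 m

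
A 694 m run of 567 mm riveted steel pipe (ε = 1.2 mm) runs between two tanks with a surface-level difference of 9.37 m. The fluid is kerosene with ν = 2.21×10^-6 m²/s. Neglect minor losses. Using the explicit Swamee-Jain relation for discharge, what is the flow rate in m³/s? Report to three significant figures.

Q ≈ 0.631 m³/s

Swamee-Jain (Type II): Q = -0.965·√(gD⁵h_f/L)·ln[ε/(3.7D) + √(3.17ν²L/(gD³h_f))]
√(gD⁵h_f/L) = √(9.81·0.567⁵·9.37/694) = 0.08810
ε/(3.7D) = 5.72×10^-4; √(3.17ν²L/(gD³h_f)) = 2.53×10^-5
Q = -0.965·0.08810·ln(5.973×10^-4) = 0.6311 m³/s
Check: V = 2.50 m/s, Re = 6.41×10^5, f = 0.02415, h_f = 9.41 m ≈ 9.37 m ✓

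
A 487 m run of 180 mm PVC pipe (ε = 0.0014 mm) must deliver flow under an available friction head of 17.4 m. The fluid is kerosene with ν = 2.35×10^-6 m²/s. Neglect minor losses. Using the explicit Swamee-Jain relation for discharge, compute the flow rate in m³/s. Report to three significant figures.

Swamee-Jain (Type II): Q = -0.965·√(gD⁵h_f/L)·ln[ε/(3.7D) + √(3.17ν²L/(gD³h_f))]
√(gD⁵h_f/L) = √(9.81·0.180⁵·17.4/487) = 0.008138
ε/(3.7D) = 2.10×10^-6; √(3.17ν²L/(gD³h_f)) = 9.25×10^-5
Q = -0.965·0.008138·ln(9.465×10^-5) = 0.07276 m³/s
Check: V = 2.86 m/s, Re = 2.19×10^5, f = 0.01534, h_f = 17.3 m ≈ 17.4 m ✓

Q ≈ 0.0728 m³/s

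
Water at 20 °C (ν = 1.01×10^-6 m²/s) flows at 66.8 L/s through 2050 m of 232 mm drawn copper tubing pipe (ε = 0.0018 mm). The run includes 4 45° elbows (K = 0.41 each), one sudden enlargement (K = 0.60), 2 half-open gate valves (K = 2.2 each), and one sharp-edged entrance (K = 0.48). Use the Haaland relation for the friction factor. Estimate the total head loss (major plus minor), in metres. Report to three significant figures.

H_L ≈ 16.6 m

V = 4Q/(πD²) = 1.580 m/s; V²/2g = 0.1273 m
Re = 3.63×10^5, ε/D = 7.76×10^-6 → f = 0.01391 (Haaland)
Major: h_f = f(L/D)·V²/2g = 0.01391·8836·0.1273 = 15.65 m
Minor: ΣK = 7.12; h_m = ΣK·V²/2g = 0.9062 m
Total H_L = 15.65 + 0.9062 = 16.55 m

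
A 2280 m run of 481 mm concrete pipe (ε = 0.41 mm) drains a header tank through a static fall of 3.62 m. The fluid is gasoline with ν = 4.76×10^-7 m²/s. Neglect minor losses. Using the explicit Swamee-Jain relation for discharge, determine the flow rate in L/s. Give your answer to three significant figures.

Q ≈ 160 L/s

Swamee-Jain (Type II): Q = -0.965·√(gD⁵h_f/L)·ln[ε/(3.7D) + √(3.17ν²L/(gD³h_f))]
√(gD⁵h_f/L) = √(9.81·0.481⁵·3.62/2280) = 0.02003
ε/(3.7D) = 2.30×10^-4; √(3.17ν²L/(gD³h_f)) = 2.04×10^-5
Q = -0.965·0.02003·ln(2.507×10^-4) = 0.1602 m³/s
Check: V = 0.882 m/s, Re = 8.91×10^5, f = 0.01937, h_f = 3.64 m ≈ 3.62 m ✓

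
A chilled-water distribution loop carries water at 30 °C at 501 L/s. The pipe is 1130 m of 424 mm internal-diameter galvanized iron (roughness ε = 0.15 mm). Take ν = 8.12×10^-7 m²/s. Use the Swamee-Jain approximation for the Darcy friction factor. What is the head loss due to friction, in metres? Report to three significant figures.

h_f ≈ 27.2 m

V = 4Q/(πD²) = 4·0.501/(π·0.424²) = 3.548 m/s
Re = VD/ν = 3.548·0.424/8.12×10^-7 = 1.85×10^6 → turbulent
ε/D = 0.15/424 = 3.54×10^-4
Swamee-Jain: f = 0.01591
h_f = f(L/D)V²/(2g) = 0.01591·(1130/0.424)·3.548²/(2·9.81) = 27.21 m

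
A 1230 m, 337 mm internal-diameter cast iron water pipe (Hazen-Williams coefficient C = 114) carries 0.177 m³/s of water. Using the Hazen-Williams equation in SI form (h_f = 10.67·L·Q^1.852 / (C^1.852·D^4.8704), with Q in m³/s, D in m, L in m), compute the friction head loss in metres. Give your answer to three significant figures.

h_f ≈ 16.5 m

h_f = 10.67·1230·0.177^1.852 / (114^1.852·0.337^4.8704) = 16.46 m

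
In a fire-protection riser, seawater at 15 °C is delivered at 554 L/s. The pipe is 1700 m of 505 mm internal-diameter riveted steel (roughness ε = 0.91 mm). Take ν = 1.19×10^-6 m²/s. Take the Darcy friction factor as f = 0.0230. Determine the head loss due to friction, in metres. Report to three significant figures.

h_f ≈ 30.2 m

V = 4Q/(πD²) = 4·0.554/(π·0.505²) = 2.766 m/s
h_f = f(L/D)V²/(2g) = 0.02300·(1700/0.505)·2.766²/(2·9.81) = 30.19 m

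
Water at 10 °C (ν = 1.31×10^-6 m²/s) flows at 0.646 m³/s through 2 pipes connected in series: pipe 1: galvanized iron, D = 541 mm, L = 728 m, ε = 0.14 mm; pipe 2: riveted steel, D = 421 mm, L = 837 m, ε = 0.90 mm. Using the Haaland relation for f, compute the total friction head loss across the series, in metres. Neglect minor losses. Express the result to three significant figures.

H ≈ 60.5 m

Pipe 1: V = 2.810 m/s, Re = 1.16×10^6, ε/D = 2.59×10^-4, f = 0.01512, h_1 = f(L/D)V²/2g = 8.191 m
Pipe 2: V = 4.641 m/s, Re = 1.49×10^6, ε/D = 0.00214, f = 0.02399, h_2 = f(L/D)V²/2g = 52.36 m
Series → Q common, losses add: H = Σh = 60.55 m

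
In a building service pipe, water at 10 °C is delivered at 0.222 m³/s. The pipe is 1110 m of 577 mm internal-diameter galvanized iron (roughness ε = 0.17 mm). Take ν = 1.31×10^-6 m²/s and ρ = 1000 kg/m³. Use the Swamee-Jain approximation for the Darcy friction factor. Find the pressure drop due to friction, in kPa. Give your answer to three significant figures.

V = 4Q/(πD²) = 4·0.222/(π·0.577²) = 0.8490 m/s
Re = VD/ν = 0.8490·0.577/1.31×10^-6 = 3.74×10^5 → turbulent
ε/D = 0.17/577 = 2.95×10^-4
Swamee-Jain: f = 0.01670
h_f = f(L/D)V²/(2g) = 0.01670·(1110/0.577)·0.8490²/(2·9.81) = 1.180 m
Δp = ρg·h_f = 1000·9.81·1.180 = 11.58 kPa

Δp ≈ 11.6 kPa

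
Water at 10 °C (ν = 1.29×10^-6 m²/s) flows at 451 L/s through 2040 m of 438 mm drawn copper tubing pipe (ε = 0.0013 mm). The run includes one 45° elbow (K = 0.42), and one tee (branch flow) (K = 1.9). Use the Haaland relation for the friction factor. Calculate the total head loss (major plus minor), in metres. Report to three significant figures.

H_L ≈ 25.7 m

V = 4Q/(πD²) = 2.993 m/s; V²/2g = 0.4566 m
Re = 1.02×10^6, ε/D = 2.97×10^-6 → f = 0.01160 (Haaland)
Major: h_f = f(L/D)·V²/2g = 0.01160·4658·0.4566 = 24.68 m
Minor: ΣK = 2.32; h_m = ΣK·V²/2g = 1.059 m
Total H_L = 24.68 + 1.059 = 25.74 m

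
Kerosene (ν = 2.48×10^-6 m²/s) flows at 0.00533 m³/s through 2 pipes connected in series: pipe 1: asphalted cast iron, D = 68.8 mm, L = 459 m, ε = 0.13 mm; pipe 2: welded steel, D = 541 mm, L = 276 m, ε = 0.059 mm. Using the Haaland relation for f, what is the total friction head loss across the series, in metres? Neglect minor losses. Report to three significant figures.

Pipe 1: V = 1.434 m/s, Re = 3.98×10^4, ε/D = 0.00189, f = 0.02665, h_1 = f(L/D)V²/2g = 18.63 m
Pipe 2: V = 0.02319 m/s, Re = 5060, ε/D = 1.09×10^-4, f = 0.03768, h_2 = f(L/D)V²/2g = 5.267×10^-4 m
Series → Q common, losses add: H = Σh = 18.63 m

H ≈ 18.6 m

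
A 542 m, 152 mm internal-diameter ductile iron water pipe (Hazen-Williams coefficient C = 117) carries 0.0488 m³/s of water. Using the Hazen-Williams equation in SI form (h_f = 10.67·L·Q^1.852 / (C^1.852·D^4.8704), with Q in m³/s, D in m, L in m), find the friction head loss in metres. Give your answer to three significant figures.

h_f ≈ 30.7 m

h_f = 10.67·542·0.0488^1.852 / (117^1.852·0.152^4.8704) = 30.73 m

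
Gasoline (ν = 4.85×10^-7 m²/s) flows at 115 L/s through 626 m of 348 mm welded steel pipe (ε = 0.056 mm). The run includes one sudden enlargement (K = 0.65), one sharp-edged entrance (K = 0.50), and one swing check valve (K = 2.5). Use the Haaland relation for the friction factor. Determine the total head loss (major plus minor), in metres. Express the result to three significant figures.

V = 4Q/(πD²) = 1.209 m/s; V²/2g = 0.07451 m
Re = 8.68×10^5, ε/D = 1.61×10^-4 → f = 0.01427 (Haaland)
Major: h_f = f(L/D)·V²/2g = 0.01427·1799·0.07451 = 1.913 m
Minor: ΣK = 3.65; h_m = ΣK·V²/2g = 0.2720 m
Total H_L = 1.913 + 0.2720 = 2.185 m

H_L ≈ 2.18 m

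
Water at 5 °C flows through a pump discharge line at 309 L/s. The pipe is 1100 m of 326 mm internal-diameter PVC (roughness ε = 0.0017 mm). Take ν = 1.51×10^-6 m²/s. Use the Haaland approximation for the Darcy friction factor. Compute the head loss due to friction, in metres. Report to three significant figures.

h_f ≈ 28.5 m

V = 4Q/(πD²) = 4·0.309/(π·0.326²) = 3.702 m/s
Re = VD/ν = 3.702·0.326/1.51×10^-6 = 7.99×10^5 → turbulent
ε/D = 0.0017/326 = 5.21×10^-6
Haaland: f = 0.01211
h_f = f(L/D)V²/(2g) = 0.01211·(1100/0.326)·3.702²/(2·9.81) = 28.55 m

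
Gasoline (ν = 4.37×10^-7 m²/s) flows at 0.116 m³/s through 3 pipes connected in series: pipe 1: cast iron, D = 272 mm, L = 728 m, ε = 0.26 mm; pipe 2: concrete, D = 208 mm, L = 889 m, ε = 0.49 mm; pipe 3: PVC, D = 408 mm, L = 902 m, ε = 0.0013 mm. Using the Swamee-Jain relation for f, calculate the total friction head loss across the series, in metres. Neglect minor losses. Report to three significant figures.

H ≈ 74.3 m

Pipe 1: V = 1.996 m/s, Re = 1.24×10^6, ε/D = 9.56×10^-4, f = 0.01976, h_1 = f(L/D)V²/2g = 10.74 m
Pipe 2: V = 3.414 m/s, Re = 1.62×10^6, ε/D = 0.00236, f = 0.02463, h_2 = f(L/D)V²/2g = 62.52 m
Pipe 3: V = 0.8873 m/s, Re = 8.28×10^5, ε/D = 3.19×10^-6, f = 0.01206, h_3 = f(L/D)V²/2g = 1.069 m
Series → Q common, losses add: H = Σh = 74.33 m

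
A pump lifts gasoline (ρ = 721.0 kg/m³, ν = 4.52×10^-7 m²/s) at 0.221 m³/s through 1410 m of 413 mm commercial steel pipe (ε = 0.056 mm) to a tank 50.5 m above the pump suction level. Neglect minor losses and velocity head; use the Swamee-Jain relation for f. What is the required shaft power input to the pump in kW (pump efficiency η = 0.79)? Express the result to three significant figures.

P_shaft ≈ 113 kW

V = 4Q/(πD²) = 1.650 m/s; Re = 1.51×10^6; ε/D = 1.36×10^-4; f = 0.01365
h_f = f(L/D)V²/2g = 6.462 m
Total head H = z + h_f = 50.5 + 6.462 = 56.96 m
P_hyd = ρgQH = 721.0·9.81·0.221·56.96 = 89.04 kW
P_shaft = P_hyd/η = 89.04/0.79 = 112.7 kW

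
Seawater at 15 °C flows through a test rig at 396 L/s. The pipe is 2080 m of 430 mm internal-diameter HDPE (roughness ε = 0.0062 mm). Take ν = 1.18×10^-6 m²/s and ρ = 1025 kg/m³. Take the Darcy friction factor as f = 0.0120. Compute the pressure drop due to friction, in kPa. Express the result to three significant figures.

Δp ≈ 221 kPa

V = 4Q/(πD²) = 4·0.396/(π·0.430²) = 2.727 m/s
h_f = f(L/D)V²/(2g) = 0.01200·(2080/0.430)·2.727²/(2·9.81) = 22.00 m
Δp = ρg·h_f = 1025·9.81·22.00 = 221.2 kPa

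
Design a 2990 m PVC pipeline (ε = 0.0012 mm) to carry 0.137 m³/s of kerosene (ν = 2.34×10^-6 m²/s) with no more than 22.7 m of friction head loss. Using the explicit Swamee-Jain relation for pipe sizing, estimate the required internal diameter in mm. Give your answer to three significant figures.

Swamee-Jain (Type III): D = 0.66·[ε^1.25·(LQ²/(gh_f))^4.75 + ν·Q^9.4·(L/(gh_f))^5.2]^0.04
LQ²/(gh_f) = 0.2520; L/(gh_f) = 13.43
Term 1 = ε^1.25·(…)^4.75 = 5.70×10^-11; Term 2 = ν·Q^9.4·(…)^5.2 = 1.32×10^-8
D = 0.66·(5.70×10^-11 + 1.32×10^-8)^0.04 = 0.3195 m = 319 mm
Check: V = 1.71 m/s, Re = 2.33×10^5, f = 0.01511, h_f = 21.1 m ≈ 22.7 m ✓

D ≈ 319 mm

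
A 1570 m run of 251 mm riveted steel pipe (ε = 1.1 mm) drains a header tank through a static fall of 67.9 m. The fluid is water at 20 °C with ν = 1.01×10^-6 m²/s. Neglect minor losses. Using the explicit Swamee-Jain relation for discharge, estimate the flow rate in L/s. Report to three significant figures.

Q ≈ 133 L/s

Swamee-Jain (Type II): Q = -0.965·√(gD⁵h_f/L)·ln[ε/(3.7D) + √(3.17ν²L/(gD³h_f))]
√(gD⁵h_f/L) = √(9.81·0.251⁵·67.9/1570) = 0.02056
ε/(3.7D) = 0.00118; √(3.17ν²L/(gD³h_f)) = 2.20×10^-5
Q = -0.965·0.02056·ln(0.001206) = 0.1333 m³/s
Check: V = 2.69 m/s, Re = 6.70×10^5, f = 0.02943, h_f = 68.1 m ≈ 67.9 m ✓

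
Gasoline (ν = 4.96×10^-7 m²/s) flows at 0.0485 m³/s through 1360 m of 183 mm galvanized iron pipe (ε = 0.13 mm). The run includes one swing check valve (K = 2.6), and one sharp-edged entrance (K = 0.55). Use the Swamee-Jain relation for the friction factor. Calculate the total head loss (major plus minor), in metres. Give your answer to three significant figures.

H_L ≈ 24.7 m

V = 4Q/(πD²) = 1.844 m/s; V²/2g = 0.1733 m
Re = 6.80×10^5, ε/D = 7.10×10^-4 → f = 0.01877 (Swamee-Jain)
Major: h_f = f(L/D)·V²/2g = 0.01877·7432·0.1733 = 24.18 m
Minor: ΣK = 3.15; h_m = ΣK·V²/2g = 0.5459 m
Total H_L = 24.18 + 0.5459 = 24.73 m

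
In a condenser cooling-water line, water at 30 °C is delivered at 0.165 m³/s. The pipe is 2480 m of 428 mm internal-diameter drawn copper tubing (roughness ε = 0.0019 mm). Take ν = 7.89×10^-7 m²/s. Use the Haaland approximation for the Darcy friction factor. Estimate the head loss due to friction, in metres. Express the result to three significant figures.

h_f ≈ 4.90 m

V = 4Q/(πD²) = 4·0.165/(π·0.428²) = 1.147 m/s
Re = VD/ν = 1.147·0.428/7.89×10^-7 = 6.22×10^5 → turbulent
ε/D = 0.0019/428 = 4.44×10^-6
Haaland: f = 0.01262
h_f = f(L/D)V²/(2g) = 0.01262·(2480/0.428)·1.147²/(2·9.81) = 4.903 m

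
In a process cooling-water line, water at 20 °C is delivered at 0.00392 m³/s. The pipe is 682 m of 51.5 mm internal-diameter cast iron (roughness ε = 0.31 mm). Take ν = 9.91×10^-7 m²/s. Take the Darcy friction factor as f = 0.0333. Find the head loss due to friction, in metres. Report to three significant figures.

V = 4Q/(πD²) = 4·0.00392/(π·0.0515²) = 1.882 m/s
h_f = f(L/D)V²/(2g) = 0.03330·(682/0.0515)·1.882²/(2·9.81) = 79.60 m

h_f ≈ 79.6 m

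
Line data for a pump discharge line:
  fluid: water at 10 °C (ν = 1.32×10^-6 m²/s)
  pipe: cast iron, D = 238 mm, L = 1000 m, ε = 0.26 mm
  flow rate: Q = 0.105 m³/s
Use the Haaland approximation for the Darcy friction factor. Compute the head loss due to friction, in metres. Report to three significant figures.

V = 4Q/(πD²) = 4·0.105/(π·0.238²) = 2.360 m/s
Re = VD/ν = 2.360·0.238/1.32×10^-6 = 4.26×10^5 → turbulent
ε/D = 0.26/238 = 0.00109
Haaland: f = 0.02068
h_f = f(L/D)V²/(2g) = 0.02068·(1000/0.238)·2.360²/(2·9.81) = 24.67 m

h_f ≈ 24.7 m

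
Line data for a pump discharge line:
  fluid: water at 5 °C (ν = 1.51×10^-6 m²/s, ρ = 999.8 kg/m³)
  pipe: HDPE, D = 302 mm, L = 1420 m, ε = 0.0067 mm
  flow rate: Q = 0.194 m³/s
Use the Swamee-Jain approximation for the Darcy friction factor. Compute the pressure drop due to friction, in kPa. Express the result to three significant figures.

V = 4Q/(πD²) = 4·0.194/(π·0.302²) = 2.708 m/s
Re = VD/ν = 2.708·0.302/1.51×10^-6 = 5.42×10^5 → turbulent
ε/D = 0.0067/302 = 2.22×10^-5
Swamee-Jain: f = 0.01327
h_f = f(L/D)V²/(2g) = 0.01327·(1420/0.302)·2.708²/(2·9.81) = 23.33 m
Δp = ρg·h_f = 999.8·9.81·23.33 = 228.8 kPa

Δp ≈ 229 kPa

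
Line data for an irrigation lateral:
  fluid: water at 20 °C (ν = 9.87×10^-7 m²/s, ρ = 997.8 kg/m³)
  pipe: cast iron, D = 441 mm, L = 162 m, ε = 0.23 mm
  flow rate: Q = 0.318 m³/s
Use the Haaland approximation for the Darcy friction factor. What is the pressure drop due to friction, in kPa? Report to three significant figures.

V = 4Q/(πD²) = 4·0.318/(π·0.441²) = 2.082 m/s
Re = VD/ν = 2.082·0.441/9.87×10^-7 = 9.30×10^5 → turbulent
ε/D = 0.23/441 = 5.22×10^-4
Haaland: f = 0.01735
h_f = f(L/D)V²/(2g) = 0.01735·(162/0.441)·2.082²/(2·9.81) = 1.408 m
Δp = ρg·h_f = 997.8·9.81·1.408 = 13.78 kPa

Δp ≈ 13.8 kPa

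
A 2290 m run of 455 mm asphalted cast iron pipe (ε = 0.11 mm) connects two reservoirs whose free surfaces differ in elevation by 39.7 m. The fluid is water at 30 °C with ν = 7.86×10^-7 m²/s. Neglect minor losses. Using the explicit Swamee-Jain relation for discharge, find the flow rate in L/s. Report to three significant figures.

Swamee-Jain (Type II): Q = -0.965·√(gD⁵h_f/L)·ln[ε/(3.7D) + √(3.17ν²L/(gD³h_f))]
√(gD⁵h_f/L) = √(9.81·0.455⁵·39.7/2290) = 0.05759
ε/(3.7D) = 6.53×10^-5; √(3.17ν²L/(gD³h_f)) = 1.11×10^-5
Q = -0.965·0.05759·ln(7.640×10^-5) = 0.5268 m³/s
Check: V = 3.24 m/s, Re = 1.88×10^6, f = 0.01483, h_f = 39.9 m ≈ 39.7 m ✓

Q ≈ 527 L/s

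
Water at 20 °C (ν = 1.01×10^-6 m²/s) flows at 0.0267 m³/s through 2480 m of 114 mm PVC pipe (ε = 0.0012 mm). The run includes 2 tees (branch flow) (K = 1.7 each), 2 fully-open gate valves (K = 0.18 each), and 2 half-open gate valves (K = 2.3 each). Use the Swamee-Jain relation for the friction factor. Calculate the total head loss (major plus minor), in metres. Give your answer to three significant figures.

H_L ≈ 113 m

V = 4Q/(πD²) = 2.616 m/s; V²/2g = 0.3488 m
Re = 2.95×10^5, ε/D = 1.05×10^-5 → f = 0.01454 (Swamee-Jain)
Major: h_f = f(L/D)·V²/2g = 0.01454·21754·0.3488 = 110.3 m
Minor: ΣK = 8.36; h_m = ΣK·V²/2g = 2.916 m
Total H_L = 110.3 + 2.916 = 113.2 m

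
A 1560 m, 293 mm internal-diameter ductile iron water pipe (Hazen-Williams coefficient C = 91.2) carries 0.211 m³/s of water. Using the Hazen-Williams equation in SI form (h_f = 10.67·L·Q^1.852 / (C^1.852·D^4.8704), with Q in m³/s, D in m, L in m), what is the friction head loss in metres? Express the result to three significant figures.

h_f = 10.67·1560·0.211^1.852 / (91.2^1.852·0.293^4.8704) = 86.40 m

h_f ≈ 86.4 m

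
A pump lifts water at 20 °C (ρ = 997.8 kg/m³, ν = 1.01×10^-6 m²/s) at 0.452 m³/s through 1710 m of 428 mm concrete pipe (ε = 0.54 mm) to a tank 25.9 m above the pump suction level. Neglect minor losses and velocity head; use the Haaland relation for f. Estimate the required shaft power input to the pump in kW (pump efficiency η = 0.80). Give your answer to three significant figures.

V = 4Q/(πD²) = 3.142 m/s; Re = 1.33×10^6; ε/D = 0.00126; f = 0.02101
h_f = f(L/D)V²/2g = 42.22 m
Total head H = z + h_f = 25.9 + 42.22 = 68.12 m
P_hyd = ρgQH = 997.8·9.81·0.452·68.12 = 301.4 kW
P_shaft = P_hyd/η = 301.4/0.80 = 376.7 kW

P_shaft ≈ 377 kW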